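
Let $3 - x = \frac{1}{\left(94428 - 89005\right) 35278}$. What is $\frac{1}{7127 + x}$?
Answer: $\frac{191312594}{1364058795219} \approx 0.00014025$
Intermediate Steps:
$x = \frac{573937781}{191312594}$ ($x = 3 - \frac{1}{\left(94428 - 89005\right) 35278} = 3 - \frac{1}{5423} \cdot \frac{1}{35278} = 3 - \frac{1}{191312594} = \frac{573937781}{191312594} \approx 3.0$)
$\frac{1}{7127 + x} = \frac{1}{7127 + \frac{573937781}{191312594}} = \frac{1}{\frac{1364058795219}{191312594}} = \frac{191312594}{1364058795219}$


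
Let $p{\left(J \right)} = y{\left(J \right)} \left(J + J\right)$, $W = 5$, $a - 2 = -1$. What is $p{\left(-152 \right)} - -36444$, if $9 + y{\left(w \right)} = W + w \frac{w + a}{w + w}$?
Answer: $60612$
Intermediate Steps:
$a = 1$ ($a = 2 - 1 = 1$)
$y{\left(w \right)} = - \frac{7}{2} + \frac{w}{2}$ ($y{\left(w \right)} = -9 + \left(5 + w \frac{w + 1}{w + w}\right) = -9 + \left(5 + w \frac{1 + w}{2 w}\right) = -9 + \left(5 + \left(\frac{1}{2} + \frac{w}{2}\right)\right) = -9 + \left(\frac{11}{2} + \frac{w}{2}\right) = - \frac{7}{2} + \frac{w}{2}$)
$p{\left(J \right)} = 2 J \left(- \frac{7}{2} + \frac{J}{2}\right)$ ($p{\left(J \right)} = \left(- \frac{7}{2} + \frac{J}{2}\right) \left(J + J\right) = \left(- \frac{7}{2} + \frac{J}{2}\right) 2 J = 2 J \left(- \frac{7}{2} + \frac{J}{2}\right)$)
$p{\left(-152 \right)} - -36444 = - 152 \left(-7 - 152\right) - -36444 = \left(-152\right) \left(-159\right) + 36444 = 24168 + 36444 = 60612$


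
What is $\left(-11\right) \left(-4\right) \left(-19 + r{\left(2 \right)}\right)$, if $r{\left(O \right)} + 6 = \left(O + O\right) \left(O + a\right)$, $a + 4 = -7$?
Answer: $-2684$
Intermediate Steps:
$a = -11$ ($a = -4 - 7 = -11$)
$r{\left(O \right)} = -6 + 2 O \left(-11 + O\right)$ ($r{\left(O \right)} = -6 + \left(O + O\right) \left(O - 11\right) = -6 + 2 O \left(-11 + O\right)$)
$\left(-11\right) \left(-4\right) \left(-19 + r{\left(2 \right)}\right) = \left(-11\right) \left(-4\right) \left(-19 - \left(50 - 8\right)\right) = 44 \left(-19 - 42\right) = 44 \left(-61\right) = -2684$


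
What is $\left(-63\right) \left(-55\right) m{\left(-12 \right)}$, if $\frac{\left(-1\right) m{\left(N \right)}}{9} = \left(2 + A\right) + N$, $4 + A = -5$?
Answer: $592515$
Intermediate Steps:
$A = -9$ ($A = -4 - 5 = -9$)
$m{\left(N \right)} = 63 - 9 N$ ($m{\left(N \right)} = - 9 \left(\left(2 - 9\right) + N\right) = - 9 \left(-7 + N\right) = 63 - 9 N$)
$\left(-63\right) \left(-55\right) m{\left(-12 \right)} = \left(-63\right) \left(-55\right) \left(63 - -108\right) = 3465 \left(63 + 108\right) = 3465 \cdot 171 = 592515$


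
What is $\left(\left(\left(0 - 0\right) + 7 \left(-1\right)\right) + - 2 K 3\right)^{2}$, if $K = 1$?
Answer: $169$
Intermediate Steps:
$\left(\left(\left(0 - 0\right) + 7 \left(-1\right)\right) + - 2 K 3\right)^{2} = \left(\left(\left(0 - 0\right) + 7 \left(-1\right)\right) + \left(-2\right) 1 \cdot 3\right)^{2} = \left(\left(\left(0 + 0\right) - 7\right) - 6\right)^{2} = \left(\left(0 - 7\right) - 6\right)^{2} = \left(-7 - 6\right)^{2} = \left(-13\right)^{2} = 169$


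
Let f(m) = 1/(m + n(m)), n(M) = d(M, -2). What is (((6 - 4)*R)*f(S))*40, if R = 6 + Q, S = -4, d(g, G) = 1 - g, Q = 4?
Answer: 800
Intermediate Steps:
n(M) = 1 - M
R = 10 (R = 6 + 4 = 10)
f(m) = 1 (f(m) = 1/(m + (1 - m)) = 1/1 = 1)
(((6 - 4)*R)*f(S))*40 = (((6 - 4)*10)*1)*40 = ((2*10)*1)*40 = (20*1)*40 = 20*40 = 800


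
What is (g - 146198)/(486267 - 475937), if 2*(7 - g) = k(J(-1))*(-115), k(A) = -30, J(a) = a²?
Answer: -73958/5165 ≈ -14.319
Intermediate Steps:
g = -1718 (g = 7 - (-15)*(-115) = 7 - ½*3450 = 7 - 1725 = -1718)
(g - 146198)/(486267 - 475937) = (-1718 - 146198)/(486267 - 475937) = -147916/10330 = -147916*1/10330 = -73958/5165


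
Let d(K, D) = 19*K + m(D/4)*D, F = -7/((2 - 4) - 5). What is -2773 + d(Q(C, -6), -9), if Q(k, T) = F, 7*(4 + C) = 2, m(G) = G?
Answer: -10935/4 ≈ -2733.8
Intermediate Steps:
C = -26/7 (C = -4 + (1/7)*2 = -4 + 2/7 = -26/7 ≈ -3.7143)
F = 1 (F = -7/(-2 - 5) = -7/(-7) = -7*(-1/7) = 1)
Q(k, T) = 1
d(K, D) = 19*K + D**2/4 (d(K, D) = 19*K + (D/4)*D = 19*K + D**2/4)
-2773 + d(Q(C, -6), -9) = -2773 + (19*1 + (1/4)*(-9)**2) = -2773 + (19 + (1/4)*81) = -2773 + (19 + 81/4) = -2773 + 157/4 = -10935/4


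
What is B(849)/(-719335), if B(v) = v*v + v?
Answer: -144330/143867 ≈ -1.0032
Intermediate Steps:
B(v) = v + v**2 (B(v) = v**2 + v = v + v**2)
B(849)/(-719335) = (849*(1 + 849))/(-719335) = (849*850)*(-1/719335) = 721650*(-1/719335) = -144330/143867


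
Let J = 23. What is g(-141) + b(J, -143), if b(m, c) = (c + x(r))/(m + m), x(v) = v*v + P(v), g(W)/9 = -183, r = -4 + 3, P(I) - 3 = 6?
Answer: -75895/46 ≈ -1649.9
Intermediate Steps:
P(I) = 9 (P(I) = 3 + 6 = 9)
r = -1
g(W) = -1647 (g(W) = 9*(-183) = -1647)
x(v) = 9 + v² (x(v) = v*v + 9 = v² + 9 = 9 + v²)
b(m, c) = (10 + c)/(2*m) (b(m, c) = (c + (9 + (-1)²))/(m + m) = (c + (9 + 1))/((2*m)) = (c + 10)*(1/(2*m)) = (10 + c)*(1/(2*m)) = (10 + c)/(2*m))
g(-141) + b(J, -143) = -1647 + (½)*(10 - 143)/23 = -1647 + (½)*(1/23)*(-133) = -1647 - 133/46 = -75895/46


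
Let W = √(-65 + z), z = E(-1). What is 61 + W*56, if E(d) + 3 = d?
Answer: 61 + 56*I*√69 ≈ 61.0 + 465.17*I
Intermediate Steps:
E(d) = -3 + d
z = -4 (z = -3 - 1 = -4)
W = I*√69 (W = √(-65 - 4) = √(-69) = I*√69 ≈ 8.3066*I)
61 + W*56 = 61 + (I*√69)*56 = 61 + 56*I*√69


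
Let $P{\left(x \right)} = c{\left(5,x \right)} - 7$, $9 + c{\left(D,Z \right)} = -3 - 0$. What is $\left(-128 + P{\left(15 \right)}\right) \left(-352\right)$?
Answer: $51744$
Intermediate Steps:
$c{\left(D,Z \right)} = -12$ ($c{\left(D,Z \right)} = -9 - 3 = -12$)
$P{\left(x \right)} = -19$ ($P{\left(x \right)} = -12 - 7 = -19$)
$\left(-128 + P{\left(15 \right)}\right) \left(-352\right) = \left(-128 - 19\right) \left(-352\right) = \left(-147\right) \left(-352\right) = 51744$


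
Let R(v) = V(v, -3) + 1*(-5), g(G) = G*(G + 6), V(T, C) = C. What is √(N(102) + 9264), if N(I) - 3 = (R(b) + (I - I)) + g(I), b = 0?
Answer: 5*√811 ≈ 142.39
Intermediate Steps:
g(G) = G*(6 + G)
R(v) = -8 (R(v) = -3 + 1*(-5) = -3 - 5 = -8)
N(I) = -5 + I*(6 + I) (N(I) = 3 + ((-8 + (I - I)) + I*(6 + I)) = 3 + ((-8 + 0) + I*(6 + I)) = 3 + (-8 + I*(6 + I)) = -5 + I*(6 + I))
√(N(102) + 9264) = √((-5 + 102*(6 + 102)) + 9264) = √((-5 + 102*108) + 9264) = √((-5 + 11016) + 9264) = √(11011 + 9264) = √20275 = 5*√811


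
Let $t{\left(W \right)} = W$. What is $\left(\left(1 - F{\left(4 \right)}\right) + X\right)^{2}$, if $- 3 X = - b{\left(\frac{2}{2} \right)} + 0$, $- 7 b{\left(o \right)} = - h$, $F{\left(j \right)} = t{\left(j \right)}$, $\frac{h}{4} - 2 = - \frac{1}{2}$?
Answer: $\frac{361}{49} \approx 7.3673$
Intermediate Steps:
$h = 6$ ($h = 8 + 4 \left(- \frac{1}{2}\right) = 8 - 2 = 6$)
$F{\left(j \right)} = j$
$b{\left(o \right)} = \frac{6}{7}$ ($b{\left(o \right)} = - \frac{\left(-1\right) 6}{7} = \left(- \frac{1}{7}\right) \left(-6\right) = \frac{6}{7}$)
$X = \frac{2}{7}$ ($X = - \frac{\left(-1\right) \frac{6}{7} + 0}{3} = - \frac{- \frac{6}{7} + 0}{3} = \left(- \frac{1}{3}\right) \left(- \frac{6}{7}\right) = \frac{2}{7} \approx 0.28571$)
$\left(\left(1 - F{\left(4 \right)}\right) + X\right)^{2} = \left(\left(1 - 4\right) + \frac{2}{7}\right)^{2} = \left(-3 + \frac{2}{7}\right)^{2} = \left(- \frac{19}{7}\right)^{2} = \frac{361}{49}$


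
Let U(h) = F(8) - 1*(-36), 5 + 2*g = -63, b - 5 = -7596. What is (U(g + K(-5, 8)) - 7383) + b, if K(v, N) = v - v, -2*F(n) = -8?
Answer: -14934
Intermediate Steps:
F(n) = 4 (F(n) = -1/2*(-8) = 4)
b = -7591 (b = 5 - 7596 = -7591)
K(v, N) = 0
g = -34 (g = -5/2 + (1/2)*(-63) = -5/2 - 63/2 = -34)
U(h) = 40 (U(h) = 4 - 1*(-36) = 4 + 36 = 40)
(U(g + K(-5, 8)) - 7383) + b = (40 - 7383) - 7591 = -7343 - 7591 = -14934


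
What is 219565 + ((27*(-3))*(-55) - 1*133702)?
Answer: 90318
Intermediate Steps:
219565 + ((27*(-3))*(-55) - 1*133702) = 219565 + (-81*(-55) - 133702) = 219565 + (4455 - 133702) = 219565 - 129247 = 90318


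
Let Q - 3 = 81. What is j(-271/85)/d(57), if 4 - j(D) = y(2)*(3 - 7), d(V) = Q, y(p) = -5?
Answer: -4/21 ≈ -0.19048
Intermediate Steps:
Q = 84 (Q = 3 + 81 = 84)
d(V) = 84
j(D) = -16 (j(D) = 4 - (-5)*(3 - 7) = 4 - (-5)*(-4) = 4 - 1*20 = 4 - 20 = -16)
j(-271/85)/d(57) = -16/84 = -16*1/84 = -4/21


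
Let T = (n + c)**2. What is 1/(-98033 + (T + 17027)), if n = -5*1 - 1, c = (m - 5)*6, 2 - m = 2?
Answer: -1/79710 ≈ -1.2545e-5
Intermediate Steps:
m = 0 (m = 2 - 1*2 = 2 - 2 = 0)
c = -30 (c = (0 - 5)*6 = -5*6 = -30)
n = -6 (n = -5 - 1 = -6)
T = 1296 (T = (-6 - 30)**2 = (-36)**2 = 1296)
1/(-98033 + (T + 17027)) = 1/(-98033 + (1296 + 17027)) = 1/(-98033 + 18323) = 1/(-79710) = -1/79710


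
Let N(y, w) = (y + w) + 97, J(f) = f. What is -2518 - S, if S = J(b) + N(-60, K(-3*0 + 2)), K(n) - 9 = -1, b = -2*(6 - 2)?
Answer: -2555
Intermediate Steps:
b = -8 (b = -2*4 = -8)
K(n) = 8 (K(n) = 9 - 1 = 8)
N(y, w) = 97 + w + y (N(y, w) = (w + y) + 97 = 97 + w + y)
S = 37 (S = -8 + (97 + 8 - 60) = -8 + 45 = 37)
-2518 - S = -2518 - 1*37 = -2518 - 37 = -2555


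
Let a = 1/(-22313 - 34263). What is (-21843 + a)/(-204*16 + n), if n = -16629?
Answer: 1235789569/1125466368 ≈ 1.0980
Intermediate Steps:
a = -1/56576 (a = 1/(-56576) = -1/56576 ≈ -1.7675e-5)
(-21843 + a)/(-204*16 + n) = (-21843 - 1/56576)/(-204*16 - 16629) = -1235789569/(56576*(-3264 - 16629)) = -1235789569/56576/(-19893) = -1235789569/56576*(-1/19893) = 1235789569/1125466368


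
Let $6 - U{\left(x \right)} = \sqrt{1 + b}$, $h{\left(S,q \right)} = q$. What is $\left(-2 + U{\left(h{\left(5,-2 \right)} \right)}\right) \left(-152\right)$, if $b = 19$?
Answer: $-608 + 304 \sqrt{5} \approx 71.765$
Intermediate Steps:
$U{\left(x \right)} = 6 - 2 \sqrt{5}$ ($U{\left(x \right)} = 6 - \sqrt{1 + 19} = 6 - \sqrt{20} = 6 - 2 \sqrt{5}$)
$\left(-2 + U{\left(h{\left(5,-2 \right)} \right)}\right) \left(-152\right) = \left(-2 + \left(6 - 2 \sqrt{5}\right)\right) \left(-152\right) = \left(4 - 2 \sqrt{5}\right) \left(-152\right) = -608 + 304 \sqrt{5}$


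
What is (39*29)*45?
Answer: 50895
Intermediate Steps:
(39*29)*45 = 1131*45 = 50895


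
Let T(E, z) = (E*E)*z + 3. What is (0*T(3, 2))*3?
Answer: 0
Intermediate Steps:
T(E, z) = 3 + z*E² (T(E, z) = E²*z + 3 = z*E² + 3 = 3 + z*E²)
(0*T(3, 2))*3 = (0*(3 + 2*3²))*3 = (0*(3 + 2*9))*3 = (0*(3 + 18))*3 = (0*21)*3 = 0*3 = 0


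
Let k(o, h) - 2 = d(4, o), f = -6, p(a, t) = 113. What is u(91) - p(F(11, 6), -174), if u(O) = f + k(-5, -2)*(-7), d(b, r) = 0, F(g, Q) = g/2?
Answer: -133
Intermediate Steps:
F(g, Q) = g/2 (F(g, Q) = g*(½) = g/2)
k(o, h) = 2 (k(o, h) = 2 + 0 = 2)
u(O) = -20 (u(O) = -6 + 2*(-7) = -6 - 14 = -20)
u(91) - p(F(11, 6), -174) = -20 - 1*113 = -20 - 113 = -133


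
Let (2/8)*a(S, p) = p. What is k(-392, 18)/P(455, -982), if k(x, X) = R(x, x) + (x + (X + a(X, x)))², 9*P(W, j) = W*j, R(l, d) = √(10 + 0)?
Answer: -16971138/223405 - 9*√10/446810 ≈ -75.966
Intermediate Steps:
a(S, p) = 4*p
R(l, d) = √10
P(W, j) = W*j/9 (P(W, j) = (W*j)/9 = W*j/9)
k(x, X) = √10 + (X + 5*x)² (k(x, X) = √10 + (x + (X + 4*x))² = √10 + (X + 5*x)²)
k(-392, 18)/P(455, -982) = (√10 + (18 + 5*(-392))²)/(((⅑)*455*(-982))) = (√10 + (18 - 1960)²)/(-446810/9) = (√10 + (-1942)²)*(-9/446810) = (√10 + 3771364)*(-9/446810) = (3771364 + √10)*(-9/446810) = -16971138/223405 - 9*√10/446810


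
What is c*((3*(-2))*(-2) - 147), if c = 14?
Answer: -1890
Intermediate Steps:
c*((3*(-2))*(-2) - 147) = 14*((3*(-2))*(-2) - 147) = 14*(-6*(-2) - 147) = 14*(12 - 147) = 14*(-135) = -1890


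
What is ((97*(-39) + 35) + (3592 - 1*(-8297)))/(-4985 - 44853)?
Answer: -8141/49838 ≈ -0.16335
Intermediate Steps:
((97*(-39) + 35) + (3592 - 1*(-8297)))/(-4985 - 44853) = ((-3783 + 35) + (3592 + 8297))/(-49838) = (-3748 + 11889)*(-1/49838) = 8141*(-1/49838) = -8141/49838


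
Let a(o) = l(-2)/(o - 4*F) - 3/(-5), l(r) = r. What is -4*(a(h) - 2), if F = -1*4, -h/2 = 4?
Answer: 33/5 ≈ 6.6000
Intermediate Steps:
h = -8 (h = -2*4 = -8)
F = -4
a(o) = ⅗ - 2/(16 + o) (a(o) = -2/(o - 4*(-4)) - 3/(-5) = -2/(o + 16) - 3*(-⅕) = -2/(16 + o) + ⅗ = ⅗ - 2/(16 + o))
-4*(a(h) - 2) = -4*((38 + 3*(-8))/(5*(16 - 8)) - 2) = -4*((⅕)*(38 - 24)/8 - 2) = -4*((⅕)*(⅛)*14 - 2) = -4*(7/20 - 2) = -4*(-33/20) = 33/5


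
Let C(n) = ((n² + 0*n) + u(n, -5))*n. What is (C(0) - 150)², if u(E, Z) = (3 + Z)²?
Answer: 22500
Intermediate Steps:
C(n) = n*(4 + n²) (C(n) = ((n² + 0*n) + (3 - 5)²)*n = ((n² + 0) + (-2)²)*n = (n² + 4)*n = (4 + n²)*n = n*(4 + n²))
(C(0) - 150)² = (0*(4 + 0²) - 150)² = (0*(4 + 0) - 150)² = (0*4 - 150)² = (0 - 150)² = (-150)² = 22500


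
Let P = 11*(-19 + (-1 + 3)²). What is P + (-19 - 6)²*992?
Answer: 619835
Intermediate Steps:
P = -165 (P = 11*(-19 + 2²) = 11*(-19 + 4) = 11*(-15) = -165)
P + (-19 - 6)²*992 = -165 + (-19 - 6)²*992 = -165 + (-25)²*992 = -165 + 625*992 = -165 + 620000 = 619835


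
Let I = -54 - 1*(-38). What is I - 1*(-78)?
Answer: 62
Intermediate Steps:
I = -16 (I = -54 + 38 = -16)
I - 1*(-78) = -16 - 1*(-78) = -16 + 78 = 62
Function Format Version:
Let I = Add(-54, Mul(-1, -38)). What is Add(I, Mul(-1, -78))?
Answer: 62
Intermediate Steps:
I = -16 (I = Add(-54, 38) = -16)
Add(I, Mul(-1, -78)) = Add(-16, Mul(-1, -78)) = Add(-16, 78) = 62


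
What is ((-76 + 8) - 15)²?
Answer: 6889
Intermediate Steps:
((-76 + 8) - 15)² = (-68 - 15)² = (-83)² = 6889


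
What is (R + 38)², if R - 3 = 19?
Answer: 3600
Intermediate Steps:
R = 22 (R = 3 + 19 = 22)
(R + 38)² = (22 + 38)² = 60² = 3600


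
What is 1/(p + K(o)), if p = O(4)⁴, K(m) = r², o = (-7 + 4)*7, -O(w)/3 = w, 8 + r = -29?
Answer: 1/22105 ≈ 4.5239e-5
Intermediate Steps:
r = -37 (r = -8 - 29 = -37)
O(w) = -3*w
o = -21 (o = -3*7 = -21)
K(m) = 1369 (K(m) = (-37)² = 1369)
p = 20736 (p = (-3*4)⁴ = (-12)⁴ = 20736)
1/(p + K(o)) = 1/(20736 + 1369) = 1/22105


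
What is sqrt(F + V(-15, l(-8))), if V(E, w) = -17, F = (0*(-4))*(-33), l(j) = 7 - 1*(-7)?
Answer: I*sqrt(17) ≈ 4.1231*I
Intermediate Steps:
l(j) = 14 (l(j) = 7 + 7 = 14)
F = 0 (F = 0*(-33) = 0)
sqrt(F + V(-15, l(-8))) = sqrt(0 - 17) = sqrt(-17) = I*sqrt(17)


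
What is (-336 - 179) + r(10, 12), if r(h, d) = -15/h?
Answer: -1033/2 ≈ -516.50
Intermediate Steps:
(-336 - 179) + r(10, 12) = (-336 - 179) - 15/10 = -515 - 15*⅒ = -515 - 3/2 = -1033/2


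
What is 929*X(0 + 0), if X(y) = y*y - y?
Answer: 0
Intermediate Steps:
X(y) = y² - y
929*X(0 + 0) = 929*((0 + 0)*(-1 + (0 + 0))) = 929*(0*(-1 + 0)) = 929*(0*(-1)) = 929*0 = 0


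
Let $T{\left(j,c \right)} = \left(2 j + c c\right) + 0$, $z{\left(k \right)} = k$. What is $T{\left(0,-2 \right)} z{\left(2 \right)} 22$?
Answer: $176$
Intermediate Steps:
$T{\left(j,c \right)} = c^{2} + 2 j$ ($T{\left(j,c \right)} = \left(2 j + c^{2}\right) + 0 = \left(c^{2} + 2 j\right) + 0 = c^{2} + 2 j$)
$T{\left(0,-2 \right)} z{\left(2 \right)} 22 = \left(\left(-2\right)^{2} + 2 \cdot 0\right) 2 \cdot 22 = \left(4 + 0\right) 2 \cdot 22 = 4 \cdot 2 \cdot 22 = 8 \cdot 22 = 176$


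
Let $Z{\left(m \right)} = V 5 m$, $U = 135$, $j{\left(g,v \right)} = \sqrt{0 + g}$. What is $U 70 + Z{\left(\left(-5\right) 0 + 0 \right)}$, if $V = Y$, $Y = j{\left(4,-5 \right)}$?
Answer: $9450$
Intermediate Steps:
$j{\left(g,v \right)} = \sqrt{g}$
$Y = 2$ ($Y = \sqrt{4} = 2$)
$V = 2$
$Z{\left(m \right)} = 10 m$ ($Z{\left(m \right)} = 2 \cdot 5 m = 10 m$)
$U 70 + Z{\left(\left(-5\right) 0 + 0 \right)} = 135 \cdot 70 + 10 \left(\left(-5\right) 0 + 0\right) = 9450 + 10 \left(0 + 0\right) = 9450 + 10 \cdot 0 = 9450 + 0 = 9450$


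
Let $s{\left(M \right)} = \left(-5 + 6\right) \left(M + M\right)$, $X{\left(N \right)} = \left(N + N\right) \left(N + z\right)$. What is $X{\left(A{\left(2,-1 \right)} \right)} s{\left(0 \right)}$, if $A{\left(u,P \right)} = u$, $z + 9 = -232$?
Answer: $0$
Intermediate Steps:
$z = -241$ ($z = -9 - 232 = -241$)
$X{\left(N \right)} = 2 N \left(-241 + N\right)$ ($X{\left(N \right)} = \left(N + N\right) \left(N - 241\right) = 2 N \left(-241 + N\right)$)
$s{\left(M \right)} = 2 M$ ($s{\left(M \right)} = 1 \cdot 2 M = 2 M$)
$X{\left(A{\left(2,-1 \right)} \right)} s{\left(0 \right)} = 2 \cdot 2 \left(-241 + 2\right) 2 \cdot 0 = 2 \cdot 2 \left(-239\right) 0 = \left(-956\right) 0 = 0$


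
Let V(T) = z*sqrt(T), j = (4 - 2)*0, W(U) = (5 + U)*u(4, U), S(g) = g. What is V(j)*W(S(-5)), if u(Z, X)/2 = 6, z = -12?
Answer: 0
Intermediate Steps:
u(Z, X) = 12 (u(Z, X) = 2*6 = 12)
W(U) = 60 + 12*U (W(U) = (5 + U)*12 = 60 + 12*U)
j = 0 (j = 2*0 = 0)
V(T) = -12*sqrt(T)
V(j)*W(S(-5)) = (-12*sqrt(0))*(60 + 12*(-5)) = (-12*0)*(60 - 60) = 0*0 = 0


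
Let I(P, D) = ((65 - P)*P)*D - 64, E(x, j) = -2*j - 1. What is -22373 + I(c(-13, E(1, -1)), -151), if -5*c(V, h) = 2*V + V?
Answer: -2245179/25 ≈ -89807.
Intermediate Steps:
E(x, j) = -1 - 2*j
c(V, h) = -3*V/5 (c(V, h) = -(2*V + V)/5 = -3*V/5)
I(P, D) = -64 + D*P*(65 - P) (I(P, D) = (P*(65 - P))*D - 64 = D*P*(65 - P) - 64 = -64 + D*P*(65 - P))
-22373 + I(c(-13, E(1, -1)), -151) = -22373 + (-64 - 1*(-151)*(-⅗*(-13))² + 65*(-151)*(-⅗*(-13))) = -22373 + (-64 - 1*(-151)*(39/5)² + 65*(-151)*(39/5)) = -22373 + (-64 - 1*(-151)*1521/25 - 76557) = -22373 + (-64 + 229671/25 - 76557) = -22373 - 1685854/25 = -2245179/25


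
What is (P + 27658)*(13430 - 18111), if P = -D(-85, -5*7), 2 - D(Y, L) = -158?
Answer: -128718138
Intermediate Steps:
D(Y, L) = 160 (D(Y, L) = 2 - 1*(-158) = 2 + 158 = 160)
P = -160 (P = -1*160 = -160)
(P + 27658)*(13430 - 18111) = (-160 + 27658)*(13430 - 18111) = 27498*(-4681) = -128718138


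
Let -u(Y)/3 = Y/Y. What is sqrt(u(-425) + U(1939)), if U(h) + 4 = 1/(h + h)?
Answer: I*sqrt(105268310)/3878 ≈ 2.6457*I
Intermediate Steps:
u(Y) = -3 (u(Y) = -3*Y/Y = -3*1 = -3)
U(h) = -4 + 1/(2*h) (U(h) = -4 + 1/(h + h) = -4 + 1/(2*h))
sqrt(u(-425) + U(1939)) = sqrt(-3 + (-4 + (1/2)/1939)) = sqrt(-3 + (-4 + (1/2)*(1/1939))) = sqrt(-3 + (-4 + 1/3878)) = sqrt(-3 - 15511/3878) = sqrt(-27145/3878) = I*sqrt(105268310)/3878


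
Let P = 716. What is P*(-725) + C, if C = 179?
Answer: -518921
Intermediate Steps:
P*(-725) + C = 716*(-725) + 179 = -519100 + 179 = -518921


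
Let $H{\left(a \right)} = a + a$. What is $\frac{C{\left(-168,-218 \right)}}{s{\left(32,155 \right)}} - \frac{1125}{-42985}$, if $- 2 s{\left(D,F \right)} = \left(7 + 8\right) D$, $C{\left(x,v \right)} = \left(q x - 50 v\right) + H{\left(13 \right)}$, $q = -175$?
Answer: $- \frac{57771437}{343880} \approx -168.0$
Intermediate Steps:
$H{\left(a \right)} = 2 a$
$C{\left(x,v \right)} = 26 - 175 x - 50 v$ ($C{\left(x,v \right)} = \left(- 175 x - 50 v\right) + 2 \cdot 13 = \left(- 175 x - 50 v\right) + 26 = 26 - 175 x - 50 v$)
$s{\left(D,F \right)} = - \frac{15 D}{2}$ ($s{\left(D,F \right)} = - \frac{\left(7 + 8\right) D}{2} = - \frac{15 D}{2}$)
$\frac{C{\left(-168,-218 \right)}}{s{\left(32,155 \right)}} - \frac{1125}{-42985} = \frac{26 - -29400 - -10900}{\left(- \frac{15}{2}\right) 32} - \frac{1125}{-42985} = \frac{26 + 29400 + 10900}{-240} - - \frac{225}{8597} = 40326 \left(- \frac{1}{240}\right) + \frac{225}{8597} = - \frac{6721}{40} + \frac{225}{8597} = - \frac{57771437}{343880}$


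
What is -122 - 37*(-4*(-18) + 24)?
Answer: -3674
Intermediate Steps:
-122 - 37*(-4*(-18) + 24) = -122 - 37*(72 + 24) = -122 - 37*96 = -122 - 3552 = -3674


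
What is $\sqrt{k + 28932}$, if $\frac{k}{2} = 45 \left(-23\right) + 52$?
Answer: $\sqrt{26966} \approx 164.21$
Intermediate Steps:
$k = -1966$ ($k = 2 \left(45 \left(-23\right) + 52\right) = 2 \left(-1035 + 52\right) = 2 \left(-983\right) = -1966$)
$\sqrt{k + 28932} = \sqrt{-1966 + 28932} = \sqrt{26966}$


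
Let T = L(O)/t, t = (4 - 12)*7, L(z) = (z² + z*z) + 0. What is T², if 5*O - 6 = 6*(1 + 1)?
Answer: 6561/30625 ≈ 0.21424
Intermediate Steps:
O = 18/5 (O = 6/5 + (6*(1 + 1))/5 = 6/5 + (6*2)/5 = 6/5 + (⅕)*12 = 6/5 + 12/5 = 18/5 ≈ 3.6000)
L(z) = 2*z² (L(z) = (z² + z²) + 0 = 2*z² + 0 = 2*z²)
t = -56 (t = -8*7 = -56)
T = -81/175 (T = (2*(18/5)²)/(-56) = (2*(324/25))*(-1/56) = (648/25)*(-1/56) = -81/175 ≈ -0.46286)
T² = (-81/175)² = 6561/30625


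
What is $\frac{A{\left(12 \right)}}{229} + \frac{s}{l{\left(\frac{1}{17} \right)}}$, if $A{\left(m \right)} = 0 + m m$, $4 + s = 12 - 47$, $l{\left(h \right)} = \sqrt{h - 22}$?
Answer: $\frac{144}{229} + \frac{39 i \sqrt{6341}}{373} \approx 0.62882 + 8.326 i$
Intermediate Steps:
$l{\left(h \right)} = \sqrt{-22 + h}$
$s = -39$ ($s = -4 + \left(12 - 47\right) = -4 - 35 = -39$)
$A{\left(m \right)} = m^{2}$ ($A{\left(m \right)} = 0 + m^{2} = m^{2}$)
$\frac{A{\left(12 \right)}}{229} + \frac{s}{l{\left(\frac{1}{17} \right)}} = \frac{12^{2}}{229} - \frac{39}{\sqrt{-22 + \frac{1}{17}}} = 144 \cdot \frac{1}{229} - \frac{39}{\sqrt{-22 + \frac{1}{17}}} = \frac{144}{229} - \frac{39}{\sqrt{- \frac{373}{17}}} = \frac{144}{229} - \frac{39}{\frac{1}{17} i \sqrt{6341}} = \frac{144}{229} - 39 \left(- \frac{i \sqrt{6341}}{373}\right) = \frac{144}{229} + \frac{39 i \sqrt{6341}}{373}$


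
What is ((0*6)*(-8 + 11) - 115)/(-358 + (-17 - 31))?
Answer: 115/406 ≈ 0.28325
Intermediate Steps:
((0*6)*(-8 + 11) - 115)/(-358 + (-17 - 31)) = (0*3 - 115)/(-358 - 48) = (0 - 115)/(-406) = -115*(-1/406) = 115/406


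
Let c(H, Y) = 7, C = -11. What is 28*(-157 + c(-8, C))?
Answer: -4200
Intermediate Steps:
28*(-157 + c(-8, C)) = 28*(-157 + 7) = 28*(-150) = -4200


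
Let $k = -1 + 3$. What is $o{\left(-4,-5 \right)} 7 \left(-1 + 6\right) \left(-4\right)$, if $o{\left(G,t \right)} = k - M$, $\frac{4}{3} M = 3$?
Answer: $35$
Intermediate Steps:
$M = \frac{9}{4}$ ($M = \frac{3}{4} \cdot 3 = \frac{9}{4} \approx 2.25$)
$k = 2$
$o{\left(G,t \right)} = - \frac{1}{4}$ ($o{\left(G,t \right)} = 2 - \frac{9}{4} = - \frac{1}{4}$)
$o{\left(-4,-5 \right)} 7 \left(-1 + 6\right) \left(-4\right) = \left(- \frac{1}{4}\right) 7 \left(-1 + 6\right) \left(-4\right) = - \frac{7 \cdot 5 \left(-4\right)}{4} = \left(- \frac{7}{4}\right) \left(-20\right) = 35$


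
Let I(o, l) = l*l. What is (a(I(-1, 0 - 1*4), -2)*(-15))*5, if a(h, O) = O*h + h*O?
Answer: 4800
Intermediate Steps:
I(o, l) = l**2
a(h, O) = 2*O*h (a(h, O) = O*h + O*h = 2*O*h)
(a(I(-1, 0 - 1*4), -2)*(-15))*5 = ((2*(-2)*(0 - 1*4)**2)*(-15))*5 = ((2*(-2)*(0 - 4)**2)*(-15))*5 = ((2*(-2)*(-4)**2)*(-15))*5 = ((2*(-2)*16)*(-15))*5 = -64*(-15)*5 = 960*5 = 4800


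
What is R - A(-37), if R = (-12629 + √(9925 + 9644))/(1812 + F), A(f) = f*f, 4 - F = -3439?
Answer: -7206724/5255 + √19569/5255 ≈ -1371.4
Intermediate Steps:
F = 3443 (F = 4 - 1*(-3439) = 4 + 3439 = 3443)
A(f) = f²
R = -12629/5255 + √19569/5255 (R = (-12629 + √(9925 + 9644))/(1812 + 3443) = (-12629 + √19569)/5255 = (-12629 + √19569)*(1/5255) = -12629/5255 + √19569/5255 ≈ -2.3766)
R - A(-37) = (-12629/5255 + √19569/5255) - 1*(-37)² = (-12629/5255 + √19569/5255) - 1*1369 = (-12629/5255 + √19569/5255) - 1369 = -7206724/5255 + √19569/5255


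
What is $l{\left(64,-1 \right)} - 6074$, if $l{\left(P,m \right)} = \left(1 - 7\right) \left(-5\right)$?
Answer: $-6044$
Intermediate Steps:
$l{\left(P,m \right)} = 30$ ($l{\left(P,m \right)} = \left(-6\right) \left(-5\right) = 30$)
$l{\left(64,-1 \right)} - 6074 = 30 - 6074 = -6044$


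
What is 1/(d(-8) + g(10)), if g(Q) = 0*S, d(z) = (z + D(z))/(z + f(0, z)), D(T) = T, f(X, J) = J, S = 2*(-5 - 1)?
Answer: 1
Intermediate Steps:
S = -12 (S = 2*(-6) = -12)
d(z) = 1 (d(z) = (z + z)/(z + z) = (2*z)/((2*z)) = (2*z)*(1/(2*z)) = 1)
g(Q) = 0 (g(Q) = 0*(-12) = 0)
1/(d(-8) + g(10)) = 1/(1 + 0) = 1/1 = 1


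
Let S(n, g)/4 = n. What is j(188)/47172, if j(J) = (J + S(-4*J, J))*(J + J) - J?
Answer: -265127/11793 ≈ -22.482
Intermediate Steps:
S(n, g) = 4*n
j(J) = -J - 30*J**2 (j(J) = (J + 4*(-4*J))*(J + J) - J = (J - 16*J)*(2*J) - J = (-15*J)*(2*J) - J = -30*J**2 - J = -J - 30*J**2)
j(188)/47172 = (188*(-1 - 30*188))/47172 = (188*(-1 - 5640))*(1/47172) = (188*(-5641))*(1/47172) = -1060508*1/47172 = -265127/11793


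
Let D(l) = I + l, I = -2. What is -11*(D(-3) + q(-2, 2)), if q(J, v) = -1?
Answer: 66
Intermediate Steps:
D(l) = -2 + l
-11*(D(-3) + q(-2, 2)) = -11*((-2 - 3) - 1) = -11*(-5 - 1) = -11*(-6) = 66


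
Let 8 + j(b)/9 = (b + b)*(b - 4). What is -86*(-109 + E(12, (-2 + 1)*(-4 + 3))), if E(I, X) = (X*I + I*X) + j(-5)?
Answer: -56158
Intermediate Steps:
j(b) = -72 + 18*b*(-4 + b) (j(b) = -72 + 9*((b + b)*(b - 4)) = -72 + 9*((2*b)*(-4 + b)) = -72 + 9*(2*b*(-4 + b)) = -72 + 18*b*(-4 + b))
E(I, X) = 738 + 2*I*X (E(I, X) = (X*I + I*X) + (-72 - 72*(-5) + 18*(-5)**2) = (I*X + I*X) + (-72 + 360 + 18*25) = 2*I*X + (-72 + 360 + 450) = 2*I*X + 738 = 738 + 2*I*X)
-86*(-109 + E(12, (-2 + 1)*(-4 + 3))) = -86*(-109 + (738 + 2*12*((-2 + 1)*(-4 + 3)))) = -86*(-109 + (738 + 2*12*(-1*(-1)))) = -86*(-109 + (738 + 2*12*1)) = -86*(-109 + (738 + 24)) = -86*(-109 + 762) = -86*653 = -56158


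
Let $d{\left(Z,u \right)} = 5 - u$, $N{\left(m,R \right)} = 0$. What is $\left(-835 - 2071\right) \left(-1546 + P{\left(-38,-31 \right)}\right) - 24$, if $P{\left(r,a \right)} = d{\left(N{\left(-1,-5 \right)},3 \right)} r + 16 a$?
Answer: $6154884$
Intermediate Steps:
$P{\left(r,a \right)} = 2 r + 16 a$ ($P{\left(r,a \right)} = \left(5 - 3\right) r + 16 a = 2 r + 16 a$)
$\left(-835 - 2071\right) \left(-1546 + P{\left(-38,-31 \right)}\right) - 24 = \left(-835 - 2071\right) \left(-1546 + \left(2 \left(-38\right) + 16 \left(-31\right)\right)\right) - 24 = - 2906 \left(-1546 - 572\right) - 24 = \left(-2906\right) \left(-2118\right) - 24 = 6154908 - 24 = 6154884$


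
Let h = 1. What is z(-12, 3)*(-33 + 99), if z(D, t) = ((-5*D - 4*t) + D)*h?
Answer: 2376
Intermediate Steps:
z(D, t) = -4*D - 4*t (z(D, t) = ((-5*D - 4*t) + D)*1 = (-4*D - 4*t)*1 = -4*D - 4*t)
z(-12, 3)*(-33 + 99) = (-4*(-12) - 4*3)*(-33 + 99) = (48 - 12)*66 = 36*66 = 2376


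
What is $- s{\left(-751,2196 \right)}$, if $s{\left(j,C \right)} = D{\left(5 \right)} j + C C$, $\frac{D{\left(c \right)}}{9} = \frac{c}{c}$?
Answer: $-4815657$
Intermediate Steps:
$D{\left(c \right)} = 9$ ($D{\left(c \right)} = 9 \frac{c}{c} = 9 \cdot 1 = 9$)
$s{\left(j,C \right)} = C^{2} + 9 j$ ($s{\left(j,C \right)} = 9 j + C C = 9 j + C^{2} = C^{2} + 9 j$)
$- s{\left(-751,2196 \right)} = - (2196^{2} + 9 \left(-751\right)) = - (4822416 - 6759) = \left(-1\right) 4815657 = -4815657$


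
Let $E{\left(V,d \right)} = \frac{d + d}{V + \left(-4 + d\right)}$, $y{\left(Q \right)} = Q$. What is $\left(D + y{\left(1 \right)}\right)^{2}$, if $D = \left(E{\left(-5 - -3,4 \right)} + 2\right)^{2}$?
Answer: $25$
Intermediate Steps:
$E{\left(V,d \right)} = \frac{2 d}{-4 + V + d}$
$D = 4$ ($D = \left(2 \cdot 4 \frac{1}{-4 - 2 + 4} + 2\right)^{2} = \left(2 \cdot 4 \frac{1}{-2} + 2\right)^{2} = \left(2 \cdot 4 \left(- \frac{1}{2}\right) + 2\right)^{2} = \left(-4 + 2\right)^{2} = \left(-2\right)^{2} = 4$)
$\left(D + y{\left(1 \right)}\right)^{2} = \left(4 + 1\right)^{2} = 5^{2} = 25$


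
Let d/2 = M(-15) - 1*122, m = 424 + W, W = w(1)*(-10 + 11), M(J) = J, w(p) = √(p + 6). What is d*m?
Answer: -116176 - 274*√7 ≈ -1.1690e+5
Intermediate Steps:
w(p) = √(6 + p)
W = √7 (W = √(6 + 1)*(-10 + 11) = √7*1 = √7 ≈ 2.6458)
m = 424 + √7 ≈ 426.65
d = -274 (d = 2*(-15 - 1*122) = 2*(-15 - 122) = 2*(-137) = -274)
d*m = -274*(424 + √7) = -116176 - 274*√7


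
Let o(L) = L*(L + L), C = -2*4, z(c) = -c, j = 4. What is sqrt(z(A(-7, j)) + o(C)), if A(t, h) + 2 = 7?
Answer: sqrt(123) ≈ 11.091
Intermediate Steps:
A(t, h) = 5 (A(t, h) = -2 + 7 = 5)
C = -8
o(L) = 2*L**2 (o(L) = L*(2*L) = 2*L**2)
sqrt(z(A(-7, j)) + o(C)) = sqrt(-1*5 + 2*(-8)**2) = sqrt(-5 + 2*64) = sqrt(-5 + 128) = sqrt(123)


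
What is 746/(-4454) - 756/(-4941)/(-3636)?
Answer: -62063020/370454769 ≈ -0.16753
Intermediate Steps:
746/(-4454) - 756/(-4941)/(-3636) = 746*(-1/4454) - 756*(-1/4941)*(-1/3636) = -373/2227 + (28/183)*(-1/3636) = -373/2227 - 7/166347 = -62063020/370454769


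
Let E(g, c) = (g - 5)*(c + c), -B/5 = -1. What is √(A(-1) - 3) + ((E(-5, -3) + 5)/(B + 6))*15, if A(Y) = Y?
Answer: 975/11 + 2*I ≈ 88.636 + 2.0*I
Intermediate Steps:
B = 5 (B = -5*(-1) = 5)
E(g, c) = 2*c*(-5 + g) (E(g, c) = (-5 + g)*(2*c) = 2*c*(-5 + g))
√(A(-1) - 3) + ((E(-5, -3) + 5)/(B + 6))*15 = √(-1 - 3) + ((2*(-3)*(-5 - 5) + 5)/(5 + 6))*15 = √(-4) + ((2*(-3)*(-10) + 5)/11)*15 = 2*I + ((60 + 5)*(1/11))*15 = 2*I + (65*(1/11))*15 = 2*I + (65/11)*15 = 2*I + 975/11 = 975/11 + 2*I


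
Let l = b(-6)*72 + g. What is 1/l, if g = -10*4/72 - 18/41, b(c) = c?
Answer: -369/159775 ≈ -0.0023095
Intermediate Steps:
g = -367/369 (g = -40*1/72 - 18*1/41 = -5/9 - 18/41 = -367/369 ≈ -0.99458)
l = -159775/369 (l = -6*72 - 367/369 = -432 - 367/369 = -159775/369 ≈ -432.99)
1/l = 1/(-159775/369) = -369/159775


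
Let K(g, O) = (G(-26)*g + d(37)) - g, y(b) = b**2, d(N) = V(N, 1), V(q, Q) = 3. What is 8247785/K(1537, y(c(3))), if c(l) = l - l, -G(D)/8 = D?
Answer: 634445/24474 ≈ 25.923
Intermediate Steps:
G(D) = -8*D
d(N) = 3
c(l) = 0
K(g, O) = 3 + 207*g (K(g, O) = ((-8*(-26))*g + 3) - g = (208*g + 3) - g = (3 + 208*g) - g = 3 + 207*g)
8247785/K(1537, y(c(3))) = 8247785/(3 + 207*1537) = 8247785/(3 + 318159) = 8247785/318162 = 8247785*(1/318162) = 634445/24474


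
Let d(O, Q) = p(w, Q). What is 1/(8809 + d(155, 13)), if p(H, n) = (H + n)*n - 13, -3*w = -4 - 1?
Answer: 3/26960 ≈ 0.00011128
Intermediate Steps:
w = 5/3 (w = -(-4 - 1)/3 = -⅓*(-5) = 5/3 ≈ 1.6667)
p(H, n) = -13 + n*(H + n) (p(H, n) = n*(H + n) - 13 = -13 + n*(H + n))
d(O, Q) = -13 + Q² + 5*Q/3
1/(8809 + d(155, 13)) = 1/(8809 + (-13 + 13² + (5/3)*13)) = 1/(8809 + (-13 + 169 + 65/3)) = 1/(8809 + 533/3) = 1/(26960/3) = 3/26960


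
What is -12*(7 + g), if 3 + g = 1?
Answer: -60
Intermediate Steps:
g = -2 (g = -3 + 1 = -2)
-12*(7 + g) = -12*(7 - 2) = -12*5 = -60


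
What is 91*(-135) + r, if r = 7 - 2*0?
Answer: -12278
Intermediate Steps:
r = 7 (r = 7 + 0 = 7)
91*(-135) + r = 91*(-135) + 7 = -12285 + 7 = -12278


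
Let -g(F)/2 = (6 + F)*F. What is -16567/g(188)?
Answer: 16567/72944 ≈ 0.22712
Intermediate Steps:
g(F) = -2*F*(6 + F) (g(F) = -2*(6 + F)*F = -2*F*(6 + F))
-16567/g(188) = -16567*(-1/(376*(6 + 188))) = -16567/((-2*188*194)) = -16567/(-72944) = -16567*(-1/72944) = 16567/72944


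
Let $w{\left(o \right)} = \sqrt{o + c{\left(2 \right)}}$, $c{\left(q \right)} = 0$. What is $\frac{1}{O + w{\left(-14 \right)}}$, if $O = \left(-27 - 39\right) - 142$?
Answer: $- \frac{104}{21639} - \frac{i \sqrt{14}}{43278} \approx -0.0048061 - 8.6456 \cdot 10^{-5} i$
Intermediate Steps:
$O = -208$ ($O = -66 - 142 = -208$)
$w{\left(o \right)} = \sqrt{o}$ ($w{\left(o \right)} = \sqrt{o + 0} = \sqrt{o}$)
$\frac{1}{O + w{\left(-14 \right)}} = \frac{1}{-208 + \sqrt{-14}} = \frac{1}{-208 + i \sqrt{14}}$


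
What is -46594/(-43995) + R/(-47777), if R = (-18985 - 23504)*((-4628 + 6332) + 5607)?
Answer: 13668704412143/2101949115 ≈ 6502.9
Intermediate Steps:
R = -310637079 (R = -42489*(1704 + 5607) = -42489*7311 = -310637079)
-46594/(-43995) + R/(-47777) = -46594/(-43995) - 310637079/(-47777) = -46594*(-1/43995) - 310637079*(-1/47777) = 46594/43995 + 310637079/47777 = 13668704412143/2101949115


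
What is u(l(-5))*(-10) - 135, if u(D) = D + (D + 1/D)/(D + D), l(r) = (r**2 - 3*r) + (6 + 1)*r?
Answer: -951/5 ≈ -190.20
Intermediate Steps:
l(r) = r**2 + 4*r (l(r) = (r**2 - 3*r) + 7*r = r**2 + 4*r)
u(D) = D + (D + 1/D)/(2*D) (u(D) = D + (D + 1/D)/((2*D)) = D + (D + 1/D)*(1/(2*D)) = D + (D + 1/D)/(2*D))
u(l(-5))*(-10) - 135 = (1/2 - 5*(4 - 5) + 1/(2*(-5*(4 - 5))**2))*(-10) - 135 = (1/2 - 5*(-1) + 1/(2*(-5*(-1))**2))*(-10) - 135 = (1/2 + 5 + (1/2)/5**2)*(-10) - 135 = (1/2 + 5 + (1/2)*(1/25))*(-10) - 135 = (1/2 + 5 + 1/50)*(-10) - 135 = (138/25)*(-10) - 135 = -276/5 - 135 = -951/5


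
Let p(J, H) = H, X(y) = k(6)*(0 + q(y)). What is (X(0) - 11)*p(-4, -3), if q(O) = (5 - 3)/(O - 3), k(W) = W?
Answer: 45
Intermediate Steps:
q(O) = 2/(-3 + O)
X(y) = 12/(-3 + y) (X(y) = 6*(0 + 2/(-3 + y)) = 6*(2/(-3 + y)) = 12/(-3 + y))
(X(0) - 11)*p(-4, -3) = (12/(-3 + 0) - 11)*(-3) = (12/(-3) - 11)*(-3) = (12*(-1/3) - 11)*(-3) = (-4 - 11)*(-3) = -15*(-3) = 45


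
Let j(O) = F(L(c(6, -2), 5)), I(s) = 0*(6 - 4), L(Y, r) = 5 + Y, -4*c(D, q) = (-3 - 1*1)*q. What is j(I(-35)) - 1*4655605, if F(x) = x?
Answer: -4655602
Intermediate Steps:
c(D, q) = q (c(D, q) = -(-3 - 1*1)*q/4 = -(-3 - 1)*q/4 = -(-1)*q = q)
I(s) = 0 (I(s) = 0*2 = 0)
j(O) = 3 (j(O) = 5 - 2 = 3)
j(I(-35)) - 1*4655605 = 3 - 1*4655605 = 3 - 4655605 = -4655602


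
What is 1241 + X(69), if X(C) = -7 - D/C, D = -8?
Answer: 85154/69 ≈ 1234.1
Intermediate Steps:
X(C) = -7 + 8/C (X(C) = -7 - (-8)/C = -7 + 8/C)
1241 + X(69) = 1241 + (-7 + 8/69) = 1241 - 475/69 = 85154/69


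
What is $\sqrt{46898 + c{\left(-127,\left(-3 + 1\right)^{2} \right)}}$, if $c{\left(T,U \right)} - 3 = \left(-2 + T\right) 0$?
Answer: $\sqrt{46901} \approx 216.57$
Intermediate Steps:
$c{\left(T,U \right)} = 3$ ($c{\left(T,U \right)} = 3 + \left(-2 + T\right) 0 = 3 + 0 = 3$)
$\sqrt{46898 + c{\left(-127,\left(-3 + 1\right)^{2} \right)}} = \sqrt{46898 + 3} = \sqrt{46901}$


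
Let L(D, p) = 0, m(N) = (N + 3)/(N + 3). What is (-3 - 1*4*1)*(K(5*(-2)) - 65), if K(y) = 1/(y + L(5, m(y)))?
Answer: 4557/10 ≈ 455.70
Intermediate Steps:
m(N) = 1 (m(N) = (3 + N)/(3 + N) = 1)
K(y) = 1/y (K(y) = 1/(y + 0) = 1/y)
(-3 - 1*4*1)*(K(5*(-2)) - 65) = (-3 - 1*4*1)*(1/(5*(-2)) - 65) = (-3 - 4*1)*(1/(-10) - 65) = (-3 - 4)*(-⅒ - 65) = -7*(-651/10) = 4557/10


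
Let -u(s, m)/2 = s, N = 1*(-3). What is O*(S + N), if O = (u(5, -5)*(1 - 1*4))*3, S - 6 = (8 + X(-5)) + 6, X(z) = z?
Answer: 1080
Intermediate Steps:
N = -3
u(s, m) = -2*s
S = 15 (S = 6 + ((8 - 5) + 6) = 6 + (3 + 6) = 6 + 9 = 15)
O = 90 (O = ((-2*5)*(1 - 1*4))*3 = -10*(1 - 4)*3 = -10*(-3)*3 = 30*3 = 90)
O*(S + N) = 90*(15 - 3) = 90*12 = 1080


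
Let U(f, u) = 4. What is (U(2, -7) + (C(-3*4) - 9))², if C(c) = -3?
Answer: 64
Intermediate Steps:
(U(2, -7) + (C(-3*4) - 9))² = (4 + (-3 - 9))² = (4 - 12)² = (-8)² = 64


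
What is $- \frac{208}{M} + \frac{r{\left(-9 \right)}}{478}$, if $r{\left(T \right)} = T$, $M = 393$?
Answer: $- \frac{102961}{187854} \approx -0.54809$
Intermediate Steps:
$- \frac{208}{M} + \frac{r{\left(-9 \right)}}{478} = - \frac{208}{393} - \frac{9}{478} = - \frac{102961}{187854}$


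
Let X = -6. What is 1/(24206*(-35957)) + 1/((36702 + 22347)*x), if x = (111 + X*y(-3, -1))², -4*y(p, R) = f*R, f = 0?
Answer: 142832413/633235106064442518 ≈ 2.2556e-10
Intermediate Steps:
y(p, R) = 0 (y(p, R) = -0*R = -¼*0 = 0)
x = 12321 (x = (111 - 6*0)² = (111 + 0)² = 111² = 12321)
1/(24206*(-35957)) + 1/((36702 + 22347)*x) = 1/(24206*(-35957)) + 1/((36702 + 22347)*12321) = (1/24206)*(-1/35957) + (1/12321)/59049 = -1/870375142 + (1/59049)*(1/12321) = -1/870375142 + 1/727542729 = 142832413/633235106064442518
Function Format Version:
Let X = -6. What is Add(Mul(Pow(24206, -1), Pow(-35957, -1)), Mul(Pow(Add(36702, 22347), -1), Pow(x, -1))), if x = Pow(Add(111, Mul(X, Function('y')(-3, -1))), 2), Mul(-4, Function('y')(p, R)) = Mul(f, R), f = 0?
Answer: Rational(142832413, 633235106064442518) ≈ 2.2556e-10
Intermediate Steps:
Function('y')(p, R) = 0 (Function('y')(p, R) = Mul(Rational(-1, 4), Mul(0, R)) = Mul(Rational(-1, 4), 0) = 0)
x = 12321 (x = Pow(Add(111, Mul(-6, 0)), 2) = Pow(Add(111, 0), 2) = Pow(111, 2) = 12321)
Add(Mul(Pow(24206, -1), Pow(-35957, -1)), Mul(Pow(Add(36702, 22347), -1), Pow(x, -1))) = Add(Mul(Pow(24206, -1), Pow(-35957, -1)), Mul(Pow(Add(36702, 22347), -1), Pow(12321, -1))) = Add(Mul(Rational(1, 24206), Rational(-1, 35957)), Mul(Pow(59049, -1), Rational(1, 12321))) = Add(Rational(-1, 870375142), Mul(Rational(1, 59049), Rational(1, 12321))) = Add(Rational(-1, 870375142), Rational(1, 727542729)) = Rational(142832413, 633235106064442518)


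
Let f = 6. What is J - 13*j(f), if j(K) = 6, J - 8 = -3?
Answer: -73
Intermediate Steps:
J = 5 (J = 8 - 3 = 5)
J - 13*j(f) = 5 - 13*6 = 5 - 78 = -73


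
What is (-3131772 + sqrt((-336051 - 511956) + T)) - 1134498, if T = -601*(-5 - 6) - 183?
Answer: -4266270 + I*sqrt(841579) ≈ -4.2663e+6 + 917.38*I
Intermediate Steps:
T = 6428 (T = -(-6611) - 183 = -601*(-11) - 183 = 6611 - 183 = 6428)
(-3131772 + sqrt((-336051 - 511956) + T)) - 1134498 = (-3131772 + sqrt((-336051 - 511956) + 6428)) - 1134498 = (-3131772 + sqrt(-848007 + 6428)) - 1134498 = (-3131772 + sqrt(-841579)) - 1134498 = (-3131772 + I*sqrt(841579)) - 1134498 = -4266270 + I*sqrt(841579)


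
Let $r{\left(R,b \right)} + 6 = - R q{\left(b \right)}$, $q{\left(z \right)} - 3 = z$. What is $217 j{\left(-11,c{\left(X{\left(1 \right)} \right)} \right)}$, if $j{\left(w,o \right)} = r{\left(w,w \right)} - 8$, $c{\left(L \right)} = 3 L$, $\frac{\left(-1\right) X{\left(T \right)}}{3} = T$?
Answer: $-22134$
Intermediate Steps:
$q{\left(z \right)} = 3 + z$
$X{\left(T \right)} = - 3 T$
$r{\left(R,b \right)} = -6 - R \left(3 + b\right)$ ($r{\left(R,b \right)} = -6 + - R \left(3 + b\right) = -6 - R \left(3 + b\right)$)
$j{\left(w,o \right)} = -14 - w \left(3 + w\right)$ ($j{\left(w,o \right)} = \left(-6 - w \left(3 + w\right)\right) - 8 = -14 - w \left(3 + w\right)$)
$217 j{\left(-11,c{\left(X{\left(1 \right)} \right)} \right)} = 217 \left(-14 - - 11 \left(3 - 11\right)\right) = 217 \left(-14 - \left(-11\right) \left(-8\right)\right) = 217 \left(-14 - 88\right) = 217 \left(-102\right) = -22134$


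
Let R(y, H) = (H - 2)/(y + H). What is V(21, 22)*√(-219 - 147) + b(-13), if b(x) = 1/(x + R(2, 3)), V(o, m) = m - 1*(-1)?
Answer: -5/64 + 23*I*√366 ≈ -0.078125 + 440.02*I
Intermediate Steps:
R(y, H) = (-2 + H)/(H + y)
V(o, m) = 1 + m (V(o, m) = m + 1 = 1 + m)
b(x) = 1/(⅕ + x) (b(x) = 1/(x + (-2 + 3)/(3 + 2)) = 1/(x + 1/5) = 1/(x + (⅕)*1) = 1/(x + ⅕) = 1/(⅕ + x))
V(21, 22)*√(-219 - 147) + b(-13) = (1 + 22)*√(-219 - 147) + 5/(1 + 5*(-13)) = 23*√(-366) + 5/(1 - 65) = 23*(I*√366) + 5/(-64) = 23*I*√366 + 5*(-1/64) = 23*I*√366 - 5/64 = -5/64 + 23*I*√366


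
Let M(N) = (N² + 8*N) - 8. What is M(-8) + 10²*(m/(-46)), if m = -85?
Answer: 4066/23 ≈ 176.78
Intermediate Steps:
M(N) = -8 + N² + 8*N
M(-8) + 10²*(m/(-46)) = (-8 + (-8)² + 8*(-8)) + 10²*(-85/(-46)) = (-8 + 64 - 64) + 100*(-85*(-1/46)) = -8 + 100*(85/46) = -8 + 4250/23 = 4066/23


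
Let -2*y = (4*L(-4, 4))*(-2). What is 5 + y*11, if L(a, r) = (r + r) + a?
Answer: 181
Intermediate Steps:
L(a, r) = a + 2*r (L(a, r) = 2*r + a = a + 2*r)
y = 16 (y = -4*(-4 + 2*4)*(-2)/2 = -4*(-4 + 8)*(-2)/2 = -4*4*(-2)/2 = -8*(-2) = -½*(-32) = 16)
5 + y*11 = 5 + 16*11 = 5 + 176 = 181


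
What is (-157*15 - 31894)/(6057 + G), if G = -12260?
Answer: 34249/6203 ≈ 5.5214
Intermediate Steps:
(-157*15 - 31894)/(6057 + G) = (-157*15 - 31894)/(6057 - 12260) = (-2355 - 31894)/(-6203) = -34249*(-1/6203) = 34249/6203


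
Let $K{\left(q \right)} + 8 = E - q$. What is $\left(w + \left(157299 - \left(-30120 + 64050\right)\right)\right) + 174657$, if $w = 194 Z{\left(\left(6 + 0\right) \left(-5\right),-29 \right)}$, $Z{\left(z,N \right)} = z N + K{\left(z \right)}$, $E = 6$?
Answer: $472238$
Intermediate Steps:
$K{\left(q \right)} = -2 - q$ ($K{\left(q \right)} = -8 - \left(-6 + q\right) = -2 - q$)
$Z{\left(z,N \right)} = -2 - z + N z$ ($Z{\left(z,N \right)} = z N - \left(2 + z\right) = N z - \left(2 + z\right) = -2 - z + N z$)
$w = 174212$ ($w = 194 \left(-2 - \left(6 + 0\right) \left(-5\right) - 29 \left(6 + 0\right) \left(-5\right)\right) = 194 \left(-2 - 6 \left(-5\right) - 29 \cdot 6 \left(-5\right)\right) = 194 \left(-2 - -30 - -870\right) = 194 \left(-2 + 30 + 870\right) = 194 \cdot 898 = 174212$)
$\left(w + \left(157299 - \left(-30120 + 64050\right)\right)\right) + 174657 = \left(174212 + \left(157299 - \left(-30120 + 64050\right)\right)\right) + 174657 = \left(174212 + \left(157299 - 33930\right)\right) + 174657 = \left(174212 + 123369\right) + 174657 = 297581 + 174657 = 472238$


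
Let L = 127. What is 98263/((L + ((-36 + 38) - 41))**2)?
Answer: 8933/704 ≈ 12.689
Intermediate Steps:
98263/((L + ((-36 + 38) - 41))**2) = 98263/((127 + ((-36 + 38) - 41))**2) = 98263/((127 + (2 - 41))**2) = 98263/((127 - 39)**2) = 98263/(88**2) = 98263/7744 = 98263*(1/7744) = 8933/704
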